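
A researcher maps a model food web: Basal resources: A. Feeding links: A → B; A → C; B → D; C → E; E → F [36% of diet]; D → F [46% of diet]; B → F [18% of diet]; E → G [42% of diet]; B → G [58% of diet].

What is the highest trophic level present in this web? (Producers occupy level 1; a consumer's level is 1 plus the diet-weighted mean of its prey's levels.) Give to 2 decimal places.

B: 1 + 1 = 2
C: 1 + 1 = 2
D: 1 + 2 = 3
E: 1 + 2 = 3
F: 1 + (0.36×3 + 0.46×3 + 0.18×2) = 3.82
G: 1 + (0.42×3 + 0.58×2) = 3.42

3.82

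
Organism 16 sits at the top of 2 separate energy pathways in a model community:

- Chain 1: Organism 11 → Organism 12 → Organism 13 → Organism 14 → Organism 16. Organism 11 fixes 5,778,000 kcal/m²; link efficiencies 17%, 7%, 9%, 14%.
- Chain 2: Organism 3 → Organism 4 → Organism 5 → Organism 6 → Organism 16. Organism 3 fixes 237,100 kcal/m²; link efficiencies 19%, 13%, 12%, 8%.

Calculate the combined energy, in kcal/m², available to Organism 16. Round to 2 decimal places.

922.57 kcal/m²

Chain 1: 5778000 × 0.17 × 0.07 × 0.09 × 0.14 = 866.35332 kcal/m²
Chain 2: 237100 × 0.19 × 0.13 × 0.12 × 0.08 = 56.221152 kcal/m²
Total at Organism 16: 866.35332 + 56.221152 = 922.574472 kcal/m²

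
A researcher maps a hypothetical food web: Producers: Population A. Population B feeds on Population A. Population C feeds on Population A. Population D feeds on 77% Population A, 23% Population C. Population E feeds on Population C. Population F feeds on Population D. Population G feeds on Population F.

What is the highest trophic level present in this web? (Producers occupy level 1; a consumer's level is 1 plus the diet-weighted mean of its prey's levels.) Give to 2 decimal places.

4.23

Population B: 1 + 1 = 2
Population C: 1 + 1 = 2
Population D: 1 + (0.77×1 + 0.23×2) = 2.23
Population E: 1 + 2 = 3
Population F: 1 + 2.23 = 3.23
Population G: 1 + 3.23 = 4.23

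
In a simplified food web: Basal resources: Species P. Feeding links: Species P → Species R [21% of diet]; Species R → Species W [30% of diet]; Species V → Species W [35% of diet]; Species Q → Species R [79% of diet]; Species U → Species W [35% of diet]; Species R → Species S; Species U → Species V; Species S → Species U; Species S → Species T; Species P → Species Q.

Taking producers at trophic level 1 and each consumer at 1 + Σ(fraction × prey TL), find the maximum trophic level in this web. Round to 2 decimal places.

5.79

Species Q: 1 + 1 = 2
Species R: 1 + (0.79×2 + 0.21×1) = 2.79
Species S: 1 + 2.79 = 3.79
Species T: 1 + 3.79 = 4.79
Species U: 1 + 3.79 = 4.79
Species V: 1 + 4.79 = 5.79
Species W: 1 + (0.35×4.79 + 0.3×2.79 + 0.35×5.79) = 5.54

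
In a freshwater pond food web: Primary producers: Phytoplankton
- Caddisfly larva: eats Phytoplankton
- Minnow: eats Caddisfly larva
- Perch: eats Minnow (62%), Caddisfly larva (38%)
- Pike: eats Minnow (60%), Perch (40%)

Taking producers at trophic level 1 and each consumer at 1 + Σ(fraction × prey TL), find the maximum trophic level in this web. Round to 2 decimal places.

Caddisfly larva: 1 + 1 = 2
Minnow: 1 + 2 = 3
Perch: 1 + (0.62×3 + 0.38×2) = 3.62
Pike: 1 + (0.6×3 + 0.4×3.62) = 4.248

4.25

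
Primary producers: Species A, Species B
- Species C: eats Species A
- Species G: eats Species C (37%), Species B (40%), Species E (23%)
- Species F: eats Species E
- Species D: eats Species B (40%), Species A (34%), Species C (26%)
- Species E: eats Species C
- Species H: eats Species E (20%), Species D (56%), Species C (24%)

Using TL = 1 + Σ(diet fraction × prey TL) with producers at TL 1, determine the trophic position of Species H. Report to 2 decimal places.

Species C: 1 + 1 = 2
Species D: 1 + (0.4×1 + 0.34×1 + 0.26×2) = 2.26
Species E: 1 + 2 = 3
Species F: 1 + 3 = 4
Species G: 1 + (0.37×2 + 0.4×1 + 0.23×3) = 2.83
Species H: 1 + (0.2×3 + 0.56×2.26 + 0.24×2) = 3.3456

3.35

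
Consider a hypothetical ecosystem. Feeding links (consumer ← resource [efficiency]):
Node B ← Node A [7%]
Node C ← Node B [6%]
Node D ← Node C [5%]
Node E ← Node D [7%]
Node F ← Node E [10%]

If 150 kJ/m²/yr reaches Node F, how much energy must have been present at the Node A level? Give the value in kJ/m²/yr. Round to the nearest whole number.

Cumulative transfer efficiency: 0.07 × 0.06 × 0.05 × 0.07 × 0.1 = 0.00000147
Node A energy = 150 / 0.00000147 = 102040816 kJ/m²/yr

102040816 kJ/m²/yr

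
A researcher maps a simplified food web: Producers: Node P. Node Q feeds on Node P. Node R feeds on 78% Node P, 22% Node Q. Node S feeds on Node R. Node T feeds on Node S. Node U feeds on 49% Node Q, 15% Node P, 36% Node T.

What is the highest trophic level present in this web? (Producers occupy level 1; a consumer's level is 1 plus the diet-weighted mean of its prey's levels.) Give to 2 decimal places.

Node Q: 1 + 1 = 2
Node R: 1 + (0.78×1 + 0.22×2) = 2.22
Node S: 1 + 2.22 = 3.22
Node T: 1 + 3.22 = 4.22
Node U: 1 + (0.49×2 + 0.15×1 + 0.36×4.22) = 3.6492

4.22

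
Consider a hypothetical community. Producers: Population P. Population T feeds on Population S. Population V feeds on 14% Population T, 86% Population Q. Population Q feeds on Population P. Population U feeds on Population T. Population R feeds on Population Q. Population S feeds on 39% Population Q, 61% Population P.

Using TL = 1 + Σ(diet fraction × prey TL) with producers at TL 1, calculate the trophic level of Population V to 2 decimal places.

Population Q: 1 + 1 = 2
Population R: 1 + 2 = 3
Population S: 1 + (0.39×2 + 0.61×1) = 2.39
Population T: 1 + 2.39 = 3.39
Population U: 1 + 3.39 = 4.39
Population V: 1 + (0.14×3.39 + 0.86×2) = 3.1946

3.19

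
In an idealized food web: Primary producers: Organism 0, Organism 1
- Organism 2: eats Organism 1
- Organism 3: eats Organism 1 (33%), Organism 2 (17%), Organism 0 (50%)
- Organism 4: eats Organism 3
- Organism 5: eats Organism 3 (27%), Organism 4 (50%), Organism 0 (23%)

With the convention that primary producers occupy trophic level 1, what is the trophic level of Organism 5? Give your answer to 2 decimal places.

Organism 2: 1 + 1 = 2
Organism 3: 1 + (0.33×1 + 0.17×2 + 0.5×1) = 2.17
Organism 4: 1 + 2.17 = 3.17
Organism 5: 1 + (0.27×2.17 + 0.5×3.17 + 0.23×1) = 3.4009

3.40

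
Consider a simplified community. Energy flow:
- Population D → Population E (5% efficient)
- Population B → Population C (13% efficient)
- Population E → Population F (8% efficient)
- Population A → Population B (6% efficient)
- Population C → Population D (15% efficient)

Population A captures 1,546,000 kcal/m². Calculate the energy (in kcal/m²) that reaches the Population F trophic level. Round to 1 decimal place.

Population B: 1546000 × 0.06 = 92760 kcal/m²
Population C: 92760 × 0.13 = 12058.8 kcal/m²
Population D: 12058.8 × 0.15 = 1808.82 kcal/m²
Population E: 1808.82 × 0.05 = 90.441 kcal/m²
Population F: 90.441 × 0.08 = 7.23528 kcal/m²

7.2 kcal/m²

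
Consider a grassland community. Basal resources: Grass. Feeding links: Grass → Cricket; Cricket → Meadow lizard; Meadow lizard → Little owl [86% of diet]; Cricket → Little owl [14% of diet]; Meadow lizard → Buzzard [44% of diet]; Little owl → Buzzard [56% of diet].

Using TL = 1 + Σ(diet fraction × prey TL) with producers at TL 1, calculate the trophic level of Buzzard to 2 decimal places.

4.48

Cricket: 1 + 1 = 2
Meadow lizard: 1 + 2 = 3
Little owl: 1 + (0.86×3 + 0.14×2) = 3.86
Buzzard: 1 + (0.44×3 + 0.56×3.86) = 4.4816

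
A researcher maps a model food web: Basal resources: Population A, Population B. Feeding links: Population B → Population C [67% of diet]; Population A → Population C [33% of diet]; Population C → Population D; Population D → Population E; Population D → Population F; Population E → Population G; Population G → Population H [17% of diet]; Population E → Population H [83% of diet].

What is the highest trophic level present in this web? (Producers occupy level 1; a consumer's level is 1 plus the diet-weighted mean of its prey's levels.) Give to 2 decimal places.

Population C: 1 + (0.67×1 + 0.33×1) = 2
Population D: 1 + 2 = 3
Population E: 1 + 3 = 4
Population F: 1 + 3 = 4
Population G: 1 + 4 = 5
Population H: 1 + (0.17×5 + 0.83×4) = 5.17

5.17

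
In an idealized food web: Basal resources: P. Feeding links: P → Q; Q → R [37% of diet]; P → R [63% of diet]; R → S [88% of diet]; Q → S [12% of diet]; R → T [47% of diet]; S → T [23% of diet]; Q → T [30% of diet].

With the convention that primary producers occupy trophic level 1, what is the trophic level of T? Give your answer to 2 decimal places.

3.48

Q: 1 + 1 = 2
R: 1 + (0.37×2 + 0.63×1) = 2.37
S: 1 + (0.88×2.37 + 0.12×2) = 3.3256
T: 1 + (0.47×2.37 + 0.23×3.3256 + 0.3×2) = 3.478788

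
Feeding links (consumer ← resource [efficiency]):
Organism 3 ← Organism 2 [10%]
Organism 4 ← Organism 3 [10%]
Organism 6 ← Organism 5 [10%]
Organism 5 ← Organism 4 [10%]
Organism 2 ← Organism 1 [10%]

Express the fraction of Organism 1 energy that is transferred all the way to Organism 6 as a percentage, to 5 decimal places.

Product of link efficiencies: 0.1 × 0.1 × 0.1 × 0.1 × 0.1 = 0.00001
As a percentage: 0.00001 × 100 = 0.00100%

0.00100%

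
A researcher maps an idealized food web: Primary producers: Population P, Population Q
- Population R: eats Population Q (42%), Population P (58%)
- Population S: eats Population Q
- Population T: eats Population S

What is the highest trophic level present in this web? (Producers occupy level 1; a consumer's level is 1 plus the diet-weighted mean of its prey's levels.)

Population R: 1 + (0.42×1 + 0.58×1) = 2
Population S: 1 + 1 = 2
Population T: 1 + 2 = 3

3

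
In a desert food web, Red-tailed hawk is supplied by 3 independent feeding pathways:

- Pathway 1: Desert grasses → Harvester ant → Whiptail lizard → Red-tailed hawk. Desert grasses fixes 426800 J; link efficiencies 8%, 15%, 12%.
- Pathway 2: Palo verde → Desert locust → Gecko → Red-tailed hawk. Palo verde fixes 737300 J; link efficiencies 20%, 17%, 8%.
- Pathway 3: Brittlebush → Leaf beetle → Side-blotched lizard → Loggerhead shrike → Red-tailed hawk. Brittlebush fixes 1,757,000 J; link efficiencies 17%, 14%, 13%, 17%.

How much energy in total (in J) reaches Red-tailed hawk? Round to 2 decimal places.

3544.19 J

Pathway 1: 426800 × 0.08 × 0.15 × 0.12 = 614.592 J
Pathway 2: 737300 × 0.2 × 0.17 × 0.08 = 2005.456 J
Pathway 3: 1757000 × 0.17 × 0.14 × 0.13 × 0.17 = 924.14686 J
Total at Red-tailed hawk: 614.592 + 2005.456 + 924.14686 = 3544.19486 J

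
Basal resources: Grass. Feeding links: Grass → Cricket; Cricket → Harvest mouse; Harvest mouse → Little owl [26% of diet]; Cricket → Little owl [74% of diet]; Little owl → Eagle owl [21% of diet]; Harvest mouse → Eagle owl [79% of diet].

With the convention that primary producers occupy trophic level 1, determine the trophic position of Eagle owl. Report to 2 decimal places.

Cricket: 1 + 1 = 2
Harvest mouse: 1 + 2 = 3
Little owl: 1 + (0.26×3 + 0.74×2) = 3.26
Eagle owl: 1 + (0.21×3.26 + 0.79×3) = 4.0546

4.05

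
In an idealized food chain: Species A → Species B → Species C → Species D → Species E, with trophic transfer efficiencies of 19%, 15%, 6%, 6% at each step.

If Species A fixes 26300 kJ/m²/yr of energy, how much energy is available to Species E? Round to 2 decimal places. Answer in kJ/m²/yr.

Species B: 26300 × 0.19 = 4997 kJ/m²/yr
Species C: 4997 × 0.15 = 749.55 kJ/m²/yr
Species D: 749.55 × 0.06 = 44.973 kJ/m²/yr
Species E: 44.973 × 0.06 = 2.69838 kJ/m²/yr

2.70 kJ/m²/yr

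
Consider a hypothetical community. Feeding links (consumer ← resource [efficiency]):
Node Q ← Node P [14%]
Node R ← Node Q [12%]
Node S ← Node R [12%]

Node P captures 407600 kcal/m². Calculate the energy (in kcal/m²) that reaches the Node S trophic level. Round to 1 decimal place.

Node Q: 407600 × 0.14 = 57064 kcal/m²
Node R: 57064 × 0.12 = 6847.68 kcal/m²
Node S: 6847.68 × 0.12 = 821.7216 kcal/m²

821.7 kcal/m²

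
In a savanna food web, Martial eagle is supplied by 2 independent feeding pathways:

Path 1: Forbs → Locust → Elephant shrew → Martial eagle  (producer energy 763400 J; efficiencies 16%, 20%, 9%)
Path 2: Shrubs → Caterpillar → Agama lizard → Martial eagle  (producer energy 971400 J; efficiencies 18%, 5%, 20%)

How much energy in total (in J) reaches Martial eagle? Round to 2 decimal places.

Path 1: 763400 × 0.16 × 0.2 × 0.09 = 2198.592 J
Path 2: 971400 × 0.18 × 0.05 × 0.2 = 1748.52 J
Total at Martial eagle: 2198.592 + 1748.52 = 3947.112 J

3947.11 J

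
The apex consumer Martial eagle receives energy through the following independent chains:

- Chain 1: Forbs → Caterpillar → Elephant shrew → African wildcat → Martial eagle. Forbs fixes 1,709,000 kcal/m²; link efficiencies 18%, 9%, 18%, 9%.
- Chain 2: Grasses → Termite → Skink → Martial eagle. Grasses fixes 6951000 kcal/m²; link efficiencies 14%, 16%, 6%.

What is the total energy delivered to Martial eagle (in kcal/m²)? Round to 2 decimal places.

Chain 1: 1709000 × 0.18 × 0.09 × 0.18 × 0.09 = 448.50996 kcal/m²
Chain 2: 6951000 × 0.14 × 0.16 × 0.06 = 9342.144 kcal/m²
Total at Martial eagle: 448.50996 + 9342.144 = 9790.65396 kcal/m²

9790.65 kcal/m²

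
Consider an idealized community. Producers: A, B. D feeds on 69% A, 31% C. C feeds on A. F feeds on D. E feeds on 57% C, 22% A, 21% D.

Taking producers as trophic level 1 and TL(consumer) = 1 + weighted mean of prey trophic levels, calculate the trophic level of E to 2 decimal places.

2.85

C: 1 + 1 = 2
D: 1 + (0.69×1 + 0.31×2) = 2.31
E: 1 + (0.57×2 + 0.22×1 + 0.21×2.31) = 2.8451
F: 1 + 2.31 = 3.31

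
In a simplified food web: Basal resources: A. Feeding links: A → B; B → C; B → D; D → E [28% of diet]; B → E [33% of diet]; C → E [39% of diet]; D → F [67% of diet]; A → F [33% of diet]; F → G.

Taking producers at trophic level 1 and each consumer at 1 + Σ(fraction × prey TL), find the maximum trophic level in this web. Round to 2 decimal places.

4.34

B: 1 + 1 = 2
C: 1 + 2 = 3
D: 1 + 2 = 3
E: 1 + (0.28×3 + 0.33×2 + 0.39×3) = 3.67
F: 1 + (0.67×3 + 0.33×1) = 3.34
G: 1 + 3.34 = 4.34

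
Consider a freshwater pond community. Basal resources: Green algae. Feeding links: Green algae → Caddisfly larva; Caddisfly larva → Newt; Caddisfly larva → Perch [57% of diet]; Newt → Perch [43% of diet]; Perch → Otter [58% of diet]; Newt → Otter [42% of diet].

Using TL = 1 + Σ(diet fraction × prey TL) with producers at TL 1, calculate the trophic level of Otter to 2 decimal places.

Caddisfly larva: 1 + 1 = 2
Newt: 1 + 2 = 3
Perch: 1 + (0.57×2 + 0.43×3) = 3.43
Otter: 1 + (0.58×3.43 + 0.42×3) = 4.2494

4.25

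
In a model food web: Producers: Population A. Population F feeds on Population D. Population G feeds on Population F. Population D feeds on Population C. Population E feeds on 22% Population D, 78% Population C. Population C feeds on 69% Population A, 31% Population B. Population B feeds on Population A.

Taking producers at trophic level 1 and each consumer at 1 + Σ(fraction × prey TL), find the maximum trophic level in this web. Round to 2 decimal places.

5.31

Population B: 1 + 1 = 2
Population C: 1 + (0.69×1 + 0.31×2) = 2.31
Population D: 1 + 2.31 = 3.31
Population E: 1 + (0.22×3.31 + 0.78×2.31) = 3.53
Population F: 1 + 3.31 = 4.31
Population G: 1 + 4.31 = 5.31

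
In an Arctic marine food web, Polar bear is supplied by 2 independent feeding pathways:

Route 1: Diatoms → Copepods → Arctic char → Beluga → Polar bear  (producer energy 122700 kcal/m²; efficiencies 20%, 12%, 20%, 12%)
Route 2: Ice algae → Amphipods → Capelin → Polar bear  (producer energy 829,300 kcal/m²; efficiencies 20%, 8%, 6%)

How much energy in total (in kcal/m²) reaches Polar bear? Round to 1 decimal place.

866.8 kcal/m²

Route 1: 122700 × 0.2 × 0.12 × 0.2 × 0.12 = 70.6752 kcal/m²
Route 2: 829300 × 0.2 × 0.08 × 0.06 = 796.128 kcal/m²
Total at Polar bear: 70.6752 + 796.128 = 866.8032 kcal/m²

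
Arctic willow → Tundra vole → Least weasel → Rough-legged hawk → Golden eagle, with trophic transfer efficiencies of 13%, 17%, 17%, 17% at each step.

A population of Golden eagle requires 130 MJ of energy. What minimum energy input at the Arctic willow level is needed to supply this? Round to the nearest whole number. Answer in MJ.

Cumulative transfer efficiency: 0.13 × 0.17 × 0.17 × 0.17 = 0.00063869
Arctic willow energy = 130 / 0.00063869 = 203542 MJ

203542 MJ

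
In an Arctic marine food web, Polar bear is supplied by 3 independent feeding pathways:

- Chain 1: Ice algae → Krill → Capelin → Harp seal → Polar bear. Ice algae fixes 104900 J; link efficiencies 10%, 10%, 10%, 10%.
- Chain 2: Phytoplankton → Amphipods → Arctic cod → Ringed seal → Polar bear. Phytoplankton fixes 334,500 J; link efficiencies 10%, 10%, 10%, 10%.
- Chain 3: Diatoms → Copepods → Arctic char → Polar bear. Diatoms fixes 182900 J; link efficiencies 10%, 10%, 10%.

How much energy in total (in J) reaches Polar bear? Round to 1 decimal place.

226.8 J

Chain 1: 104900 × 0.1 × 0.1 × 0.1 × 0.1 = 10.49 J
Chain 2: 334500 × 0.1 × 0.1 × 0.1 × 0.1 = 33.45 J
Chain 3: 182900 × 0.1 × 0.1 × 0.1 = 182.9 J
Total at Polar bear: 10.49 + 33.45 + 182.9 = 226.84 J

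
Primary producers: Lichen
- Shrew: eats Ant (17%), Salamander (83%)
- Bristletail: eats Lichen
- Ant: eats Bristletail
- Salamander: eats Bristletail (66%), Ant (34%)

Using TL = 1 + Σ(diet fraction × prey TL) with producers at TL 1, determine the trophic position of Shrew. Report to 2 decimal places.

Bristletail: 1 + 1 = 2
Ant: 1 + 2 = 3
Salamander: 1 + (0.66×2 + 0.34×3) = 3.34
Shrew: 1 + (0.17×3 + 0.83×3.34) = 4.2822

4.28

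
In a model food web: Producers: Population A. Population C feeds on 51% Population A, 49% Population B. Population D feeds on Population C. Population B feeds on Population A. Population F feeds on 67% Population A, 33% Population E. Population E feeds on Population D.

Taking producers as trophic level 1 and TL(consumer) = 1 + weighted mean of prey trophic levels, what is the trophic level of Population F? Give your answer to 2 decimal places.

3.15

Population B: 1 + 1 = 2
Population C: 1 + (0.51×1 + 0.49×2) = 2.49
Population D: 1 + 2.49 = 3.49
Population E: 1 + 3.49 = 4.49
Population F: 1 + (0.67×1 + 0.33×4.49) = 3.1517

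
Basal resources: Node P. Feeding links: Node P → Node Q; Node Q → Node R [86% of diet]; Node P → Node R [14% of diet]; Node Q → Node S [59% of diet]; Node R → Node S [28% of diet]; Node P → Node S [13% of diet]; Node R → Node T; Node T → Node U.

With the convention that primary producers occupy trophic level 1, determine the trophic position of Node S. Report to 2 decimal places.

Node Q: 1 + 1 = 2
Node R: 1 + (0.86×2 + 0.14×1) = 2.86
Node S: 1 + (0.59×2 + 0.28×2.86 + 0.13×1) = 3.1108
Node T: 1 + 2.86 = 3.86
Node U: 1 + 3.86 = 4.86

3.11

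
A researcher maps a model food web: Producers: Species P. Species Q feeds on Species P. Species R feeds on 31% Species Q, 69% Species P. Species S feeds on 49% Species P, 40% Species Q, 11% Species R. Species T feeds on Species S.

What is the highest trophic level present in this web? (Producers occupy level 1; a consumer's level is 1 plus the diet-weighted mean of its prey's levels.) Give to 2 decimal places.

3.54

Species Q: 1 + 1 = 2
Species R: 1 + (0.31×2 + 0.69×1) = 2.31
Species S: 1 + (0.49×1 + 0.4×2 + 0.11×2.31) = 2.5441
Species T: 1 + 2.5441 = 3.5441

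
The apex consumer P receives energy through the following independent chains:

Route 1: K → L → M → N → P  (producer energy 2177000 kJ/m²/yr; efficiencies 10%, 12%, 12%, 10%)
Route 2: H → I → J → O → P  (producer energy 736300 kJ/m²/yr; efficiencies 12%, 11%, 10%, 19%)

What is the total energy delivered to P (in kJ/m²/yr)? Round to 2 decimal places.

498.15 kJ/m²/yr

Route 1: 2177000 × 0.1 × 0.12 × 0.12 × 0.1 = 313.488 kJ/m²/yr
Route 2: 736300 × 0.12 × 0.11 × 0.1 × 0.19 = 184.66404 kJ/m²/yr
Total at P: 313.488 + 184.66404 = 498.15204 kJ/m²/yr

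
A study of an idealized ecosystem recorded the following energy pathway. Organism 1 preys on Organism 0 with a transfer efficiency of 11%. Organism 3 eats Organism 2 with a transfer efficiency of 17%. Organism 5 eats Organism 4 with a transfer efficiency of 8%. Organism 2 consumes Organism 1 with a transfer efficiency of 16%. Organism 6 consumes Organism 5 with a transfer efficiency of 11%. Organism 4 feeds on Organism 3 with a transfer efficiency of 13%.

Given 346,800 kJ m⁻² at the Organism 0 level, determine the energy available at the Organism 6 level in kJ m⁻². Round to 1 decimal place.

Organism 1: 346800 × 0.11 = 38148 kJ m⁻²
Organism 2: 38148 × 0.16 = 6103.68 kJ m⁻²
Organism 3: 6103.68 × 0.17 = 1037.6256 kJ m⁻²
Organism 4: 1037.6256 × 0.13 = 134.891328 kJ m⁻²
Organism 5: 134.891328 × 0.08 = 10.79130624 kJ m⁻²
Organism 6: 10.79130624 × 0.11 = 1.1870436864 kJ m⁻²

1.2 kJ m⁻²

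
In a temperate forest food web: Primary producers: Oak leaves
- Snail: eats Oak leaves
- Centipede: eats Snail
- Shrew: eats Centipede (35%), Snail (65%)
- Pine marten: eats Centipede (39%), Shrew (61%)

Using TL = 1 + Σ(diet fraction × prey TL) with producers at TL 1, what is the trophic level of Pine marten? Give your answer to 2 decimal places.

Snail: 1 + 1 = 2
Centipede: 1 + 2 = 3
Shrew: 1 + (0.35×3 + 0.65×2) = 3.35
Pine marten: 1 + (0.39×3 + 0.61×3.35) = 4.2135

4.21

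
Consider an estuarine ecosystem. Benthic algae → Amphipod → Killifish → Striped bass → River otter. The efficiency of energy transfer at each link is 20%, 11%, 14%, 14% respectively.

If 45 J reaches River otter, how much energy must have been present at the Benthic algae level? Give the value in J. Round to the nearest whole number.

104360 J

Cumulative transfer efficiency: 0.2 × 0.11 × 0.14 × 0.14 = 0.0004312
Benthic algae energy = 45 / 0.0004312 = 104360 J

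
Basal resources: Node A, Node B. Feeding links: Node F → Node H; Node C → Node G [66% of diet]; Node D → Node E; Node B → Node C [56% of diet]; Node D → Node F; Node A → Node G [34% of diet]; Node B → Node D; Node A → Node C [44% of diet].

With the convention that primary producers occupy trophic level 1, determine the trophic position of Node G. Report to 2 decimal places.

2.66

Node C: 1 + (0.44×1 + 0.56×1) = 2
Node D: 1 + 1 = 2
Node E: 1 + 2 = 3
Node F: 1 + 2 = 3
Node G: 1 + (0.66×2 + 0.34×1) = 2.66
Node H: 1 + 3 = 4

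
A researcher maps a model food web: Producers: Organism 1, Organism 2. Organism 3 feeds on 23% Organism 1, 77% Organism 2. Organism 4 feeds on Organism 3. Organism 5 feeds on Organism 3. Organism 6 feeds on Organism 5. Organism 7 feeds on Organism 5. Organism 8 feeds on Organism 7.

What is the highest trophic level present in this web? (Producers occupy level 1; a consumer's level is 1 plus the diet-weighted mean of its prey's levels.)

Organism 3: 1 + (0.23×1 + 0.77×1) = 2
Organism 4: 1 + 2 = 3
Organism 5: 1 + 2 = 3
Organism 6: 1 + 3 = 4
Organism 7: 1 + 3 = 4
Organism 8: 1 + 4 = 5

5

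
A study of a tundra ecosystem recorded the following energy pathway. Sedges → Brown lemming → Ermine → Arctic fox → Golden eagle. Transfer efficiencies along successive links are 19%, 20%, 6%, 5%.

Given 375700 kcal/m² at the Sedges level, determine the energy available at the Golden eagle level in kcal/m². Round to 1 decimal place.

42.8 kcal/m²

Brown lemming: 375700 × 0.19 = 71383 kcal/m²
Ermine: 71383 × 0.2 = 14276.6 kcal/m²
Arctic fox: 14276.6 × 0.06 = 856.596 kcal/m²
Golden eagle: 856.596 × 0.05 = 42.8298 kcal/m²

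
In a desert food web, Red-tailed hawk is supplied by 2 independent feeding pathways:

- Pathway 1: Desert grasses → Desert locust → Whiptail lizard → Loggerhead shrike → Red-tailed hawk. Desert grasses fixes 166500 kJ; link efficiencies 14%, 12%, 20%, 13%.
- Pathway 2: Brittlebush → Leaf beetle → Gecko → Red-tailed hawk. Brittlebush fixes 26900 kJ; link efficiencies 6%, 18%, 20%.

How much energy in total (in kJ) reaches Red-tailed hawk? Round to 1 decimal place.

130.8 kJ

Pathway 1: 166500 × 0.14 × 0.12 × 0.2 × 0.13 = 72.7272 kJ
Pathway 2: 26900 × 0.06 × 0.18 × 0.2 = 58.104 kJ
Total at Red-tailed hawk: 72.7272 + 58.104 = 130.8312 kJ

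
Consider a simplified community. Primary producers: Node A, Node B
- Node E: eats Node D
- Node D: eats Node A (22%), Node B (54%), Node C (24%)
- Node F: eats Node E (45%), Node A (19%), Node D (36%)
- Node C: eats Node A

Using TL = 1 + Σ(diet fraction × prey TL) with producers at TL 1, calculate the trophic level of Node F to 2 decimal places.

3.45

Node C: 1 + 1 = 2
Node D: 1 + (0.22×1 + 0.54×1 + 0.24×2) = 2.24
Node E: 1 + 2.24 = 3.24
Node F: 1 + (0.45×3.24 + 0.19×1 + 0.36×2.24) = 3.4544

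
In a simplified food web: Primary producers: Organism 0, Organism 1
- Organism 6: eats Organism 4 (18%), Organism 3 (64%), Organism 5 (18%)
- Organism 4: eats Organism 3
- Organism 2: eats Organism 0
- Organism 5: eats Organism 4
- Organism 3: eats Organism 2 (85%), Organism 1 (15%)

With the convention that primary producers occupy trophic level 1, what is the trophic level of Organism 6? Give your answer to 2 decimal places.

Organism 2: 1 + 1 = 2
Organism 3: 1 + (0.85×2 + 0.15×1) = 2.85
Organism 4: 1 + 2.85 = 3.85
Organism 5: 1 + 3.85 = 4.85
Organism 6: 1 + (0.18×3.85 + 0.64×2.85 + 0.18×4.85) = 4.39

4.39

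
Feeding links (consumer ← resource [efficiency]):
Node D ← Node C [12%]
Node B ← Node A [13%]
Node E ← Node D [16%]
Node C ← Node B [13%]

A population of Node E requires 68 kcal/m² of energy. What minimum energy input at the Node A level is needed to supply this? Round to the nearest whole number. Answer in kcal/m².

209566 kcal/m²

Cumulative transfer efficiency: 0.13 × 0.13 × 0.12 × 0.16 = 0.00032448
Node A energy = 68 / 0.00032448 = 209566 kcal/m²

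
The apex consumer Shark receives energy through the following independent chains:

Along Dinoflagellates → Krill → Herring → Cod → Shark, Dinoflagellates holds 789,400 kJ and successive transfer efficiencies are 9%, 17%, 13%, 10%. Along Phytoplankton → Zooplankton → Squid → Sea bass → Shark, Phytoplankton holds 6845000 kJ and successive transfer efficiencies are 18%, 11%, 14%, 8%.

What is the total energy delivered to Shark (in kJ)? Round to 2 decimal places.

1674.96 kJ

Via Dinoflagellates: 789400 × 0.09 × 0.17 × 0.13 × 0.1 = 157.01166 kJ
Via Phytoplankton: 6845000 × 0.18 × 0.11 × 0.14 × 0.08 = 1517.9472 kJ
Total at Shark: 157.01166 + 1517.9472 = 1674.95886 kJ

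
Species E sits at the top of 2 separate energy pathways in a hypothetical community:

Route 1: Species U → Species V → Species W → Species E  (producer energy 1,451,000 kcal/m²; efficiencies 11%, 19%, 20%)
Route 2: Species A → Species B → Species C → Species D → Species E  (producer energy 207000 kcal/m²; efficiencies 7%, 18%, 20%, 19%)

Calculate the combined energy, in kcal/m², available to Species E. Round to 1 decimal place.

Route 1: 1451000 × 0.11 × 0.19 × 0.2 = 6065.18 kcal/m²
Route 2: 207000 × 0.07 × 0.18 × 0.2 × 0.19 = 99.1116 kcal/m²
Total at Species E: 6065.18 + 99.1116 = 6164.2916 kcal/m²

6164.3 kcal/m²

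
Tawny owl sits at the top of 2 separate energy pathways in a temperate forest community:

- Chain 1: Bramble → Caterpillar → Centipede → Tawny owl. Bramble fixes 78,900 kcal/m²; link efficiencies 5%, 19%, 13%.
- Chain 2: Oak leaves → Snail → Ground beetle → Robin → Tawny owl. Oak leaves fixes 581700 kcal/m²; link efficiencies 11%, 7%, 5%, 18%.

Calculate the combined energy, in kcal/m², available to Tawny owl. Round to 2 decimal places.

137.75 kcal/m²

Chain 1: 78900 × 0.05 × 0.19 × 0.13 = 97.4415 kcal/m²
Chain 2: 581700 × 0.11 × 0.07 × 0.05 × 0.18 = 40.31181 kcal/m²
Total at Tawny owl: 97.4415 + 40.31181 = 137.75331 kcal/m²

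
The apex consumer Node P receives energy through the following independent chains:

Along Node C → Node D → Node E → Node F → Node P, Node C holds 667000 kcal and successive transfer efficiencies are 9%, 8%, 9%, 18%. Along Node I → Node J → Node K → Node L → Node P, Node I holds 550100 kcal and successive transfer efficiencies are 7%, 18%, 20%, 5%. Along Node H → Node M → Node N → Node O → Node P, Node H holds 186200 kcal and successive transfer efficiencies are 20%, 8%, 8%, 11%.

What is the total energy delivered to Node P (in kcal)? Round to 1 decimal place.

Via Node C: 667000 × 0.09 × 0.08 × 0.09 × 0.18 = 77.79888 kcal
Via Node I: 550100 × 0.07 × 0.18 × 0.2 × 0.05 = 69.3126 kcal
Via Node H: 186200 × 0.2 × 0.08 × 0.08 × 0.11 = 26.21696 kcal
Total at Node P: 77.79888 + 69.3126 + 26.21696 = 173.32844 kcal

173.3 kcal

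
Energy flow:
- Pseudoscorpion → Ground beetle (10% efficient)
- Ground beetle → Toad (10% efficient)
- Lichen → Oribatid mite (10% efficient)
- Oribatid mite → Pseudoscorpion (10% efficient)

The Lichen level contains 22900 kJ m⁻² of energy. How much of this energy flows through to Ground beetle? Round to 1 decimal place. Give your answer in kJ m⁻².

Oribatid mite: 22900 × 0.1 = 2290 kJ m⁻²
Pseudoscorpion: 2290 × 0.1 = 229 kJ m⁻²
Ground beetle: 229 × 0.1 = 22.9 kJ m⁻²

22.9 kJ m⁻²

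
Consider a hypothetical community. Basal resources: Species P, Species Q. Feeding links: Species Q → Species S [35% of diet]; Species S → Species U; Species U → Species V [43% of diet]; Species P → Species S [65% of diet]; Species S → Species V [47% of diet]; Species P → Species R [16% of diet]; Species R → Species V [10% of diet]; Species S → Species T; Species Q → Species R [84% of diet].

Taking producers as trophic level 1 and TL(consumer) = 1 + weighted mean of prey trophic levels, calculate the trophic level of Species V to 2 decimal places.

Species R: 1 + (0.16×1 + 0.84×1) = 2
Species S: 1 + (0.65×1 + 0.35×1) = 2
Species T: 1 + 2 = 3
Species U: 1 + 2 = 3
Species V: 1 + (0.1×2 + 0.43×3 + 0.47×2) = 3.43

3.43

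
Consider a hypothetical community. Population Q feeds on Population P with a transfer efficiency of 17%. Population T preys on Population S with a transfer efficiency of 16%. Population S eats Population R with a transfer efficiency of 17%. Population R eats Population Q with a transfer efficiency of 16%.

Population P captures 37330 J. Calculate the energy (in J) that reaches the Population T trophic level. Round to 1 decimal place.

27.6 J

Population Q: 37330 × 0.17 = 6346.1 J
Population R: 6346.1 × 0.16 = 1015.376 J
Population S: 1015.376 × 0.17 = 172.61392 J
Population T: 172.61392 × 0.16 = 27.6182272 J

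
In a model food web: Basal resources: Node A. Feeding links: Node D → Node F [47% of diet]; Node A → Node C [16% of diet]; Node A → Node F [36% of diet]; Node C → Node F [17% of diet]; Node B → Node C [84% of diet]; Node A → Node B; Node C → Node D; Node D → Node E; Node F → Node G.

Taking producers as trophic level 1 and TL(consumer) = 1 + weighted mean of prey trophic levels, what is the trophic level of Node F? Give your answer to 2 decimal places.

Node B: 1 + 1 = 2
Node C: 1 + (0.84×2 + 0.16×1) = 2.84
Node D: 1 + 2.84 = 3.84
Node E: 1 + 3.84 = 4.84
Node F: 1 + (0.36×1 + 0.17×2.84 + 0.47×3.84) = 3.6476
Node G: 1 + 3.6476 = 4.6476

3.65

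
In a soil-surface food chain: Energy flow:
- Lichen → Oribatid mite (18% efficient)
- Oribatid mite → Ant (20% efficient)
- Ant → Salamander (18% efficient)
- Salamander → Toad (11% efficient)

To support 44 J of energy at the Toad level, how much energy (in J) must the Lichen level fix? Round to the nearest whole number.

61728 J

Cumulative transfer efficiency: 0.18 × 0.2 × 0.18 × 0.11 = 0.0007128
Lichen energy = 44 / 0.0007128 = 61728 J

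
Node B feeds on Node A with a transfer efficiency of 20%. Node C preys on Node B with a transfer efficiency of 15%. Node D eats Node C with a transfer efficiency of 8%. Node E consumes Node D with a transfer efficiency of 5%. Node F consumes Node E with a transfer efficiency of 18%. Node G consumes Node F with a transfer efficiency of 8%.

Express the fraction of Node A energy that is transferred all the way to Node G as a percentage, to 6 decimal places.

Product of link efficiencies: 0.2 × 0.15 × 0.08 × 0.05 × 0.18 × 0.08 = 0.000001728
As a percentage: 0.000001728 × 100 = 0.000173%

0.000173%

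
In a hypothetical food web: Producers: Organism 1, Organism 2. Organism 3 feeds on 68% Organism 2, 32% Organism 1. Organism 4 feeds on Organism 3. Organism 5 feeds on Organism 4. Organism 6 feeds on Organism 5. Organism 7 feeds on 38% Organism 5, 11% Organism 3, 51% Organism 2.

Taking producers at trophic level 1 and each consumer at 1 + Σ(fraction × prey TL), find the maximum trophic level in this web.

5

Organism 3: 1 + (0.68×1 + 0.32×1) = 2
Organism 4: 1 + 2 = 3
Organism 5: 1 + 3 = 4
Organism 6: 1 + 4 = 5
Organism 7: 1 + (0.38×4 + 0.11×2 + 0.51×1) = 3.25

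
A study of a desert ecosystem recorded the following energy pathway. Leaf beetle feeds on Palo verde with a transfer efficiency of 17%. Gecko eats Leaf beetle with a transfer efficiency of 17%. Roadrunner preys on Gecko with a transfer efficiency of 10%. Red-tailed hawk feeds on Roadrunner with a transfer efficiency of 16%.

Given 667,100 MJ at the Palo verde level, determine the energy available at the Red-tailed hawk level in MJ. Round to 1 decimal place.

308.5 MJ

Leaf beetle: 667100 × 0.17 = 113407 MJ
Gecko: 113407 × 0.17 = 19279.19 MJ
Roadrunner: 19279.19 × 0.1 = 1927.919 MJ
Red-tailed hawk: 1927.919 × 0.16 = 308.46704 MJ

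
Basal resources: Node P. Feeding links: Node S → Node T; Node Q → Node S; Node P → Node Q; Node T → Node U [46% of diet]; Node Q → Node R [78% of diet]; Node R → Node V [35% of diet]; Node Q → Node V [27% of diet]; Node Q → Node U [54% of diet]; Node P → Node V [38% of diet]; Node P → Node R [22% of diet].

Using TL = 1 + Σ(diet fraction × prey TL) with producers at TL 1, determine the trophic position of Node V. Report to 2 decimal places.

Node Q: 1 + 1 = 2
Node R: 1 + (0.22×1 + 0.78×2) = 2.78
Node S: 1 + 2 = 3
Node T: 1 + 3 = 4
Node U: 1 + (0.54×2 + 0.46×4) = 3.92
Node V: 1 + (0.27×2 + 0.35×2.78 + 0.38×1) = 2.893

2.89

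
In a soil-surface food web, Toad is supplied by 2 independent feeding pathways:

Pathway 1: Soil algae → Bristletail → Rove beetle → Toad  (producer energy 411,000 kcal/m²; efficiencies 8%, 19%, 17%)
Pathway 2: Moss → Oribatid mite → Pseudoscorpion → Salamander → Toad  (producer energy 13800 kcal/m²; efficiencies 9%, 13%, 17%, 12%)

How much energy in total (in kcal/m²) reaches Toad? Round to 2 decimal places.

Pathway 1: 411000 × 0.08 × 0.19 × 0.17 = 1062.024 kcal/m²
Pathway 2: 13800 × 0.09 × 0.13 × 0.17 × 0.12 = 3.293784 kcal/m²
Total at Toad: 1062.024 + 3.293784 = 1065.317784 kcal/m²

1065.32 kcal/m²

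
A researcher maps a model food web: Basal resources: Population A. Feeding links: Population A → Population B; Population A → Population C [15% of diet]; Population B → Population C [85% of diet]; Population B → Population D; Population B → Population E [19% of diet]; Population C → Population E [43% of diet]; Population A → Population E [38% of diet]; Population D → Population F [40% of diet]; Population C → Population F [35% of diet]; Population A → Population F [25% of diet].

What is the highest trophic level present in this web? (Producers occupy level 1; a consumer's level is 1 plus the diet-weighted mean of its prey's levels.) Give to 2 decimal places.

3.45

Population B: 1 + 1 = 2
Population C: 1 + (0.15×1 + 0.85×2) = 2.85
Population D: 1 + 2 = 3
Population E: 1 + (0.19×2 + 0.43×2.85 + 0.38×1) = 2.9855
Population F: 1 + (0.4×3 + 0.35×2.85 + 0.25×1) = 3.4475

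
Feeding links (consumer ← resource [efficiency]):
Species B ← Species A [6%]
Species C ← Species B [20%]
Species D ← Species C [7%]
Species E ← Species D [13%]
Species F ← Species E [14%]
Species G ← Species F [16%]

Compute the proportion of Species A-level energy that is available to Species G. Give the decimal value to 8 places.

Product of link efficiencies: 0.06 × 0.2 × 0.07 × 0.13 × 0.14 × 0.16 = 0.00000244608

0.00000245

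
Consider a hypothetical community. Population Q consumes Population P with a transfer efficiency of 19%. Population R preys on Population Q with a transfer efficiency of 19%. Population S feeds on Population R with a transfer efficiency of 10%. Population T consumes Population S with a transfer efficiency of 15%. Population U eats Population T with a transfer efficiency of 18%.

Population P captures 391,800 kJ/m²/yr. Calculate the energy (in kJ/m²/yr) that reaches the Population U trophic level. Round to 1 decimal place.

Population Q: 391800 × 0.19 = 74442 kJ/m²/yr
Population R: 74442 × 0.19 = 14143.98 kJ/m²/yr
Population S: 14143.98 × 0.1 = 1414.398 kJ/m²/yr
Population T: 1414.398 × 0.15 = 212.1597 kJ/m²/yr
Population U: 212.1597 × 0.18 = 38.188746 kJ/m²/yr

38.2 kJ/m²/yr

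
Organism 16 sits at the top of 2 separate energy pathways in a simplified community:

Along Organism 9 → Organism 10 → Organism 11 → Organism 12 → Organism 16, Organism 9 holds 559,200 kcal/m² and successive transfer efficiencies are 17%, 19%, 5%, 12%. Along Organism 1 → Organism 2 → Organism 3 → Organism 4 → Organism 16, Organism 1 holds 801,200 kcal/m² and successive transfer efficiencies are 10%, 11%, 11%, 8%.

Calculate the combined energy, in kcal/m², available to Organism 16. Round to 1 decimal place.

185.9 kcal/m²

Via Organism 9: 559200 × 0.17 × 0.19 × 0.05 × 0.12 = 108.37296 kcal/m²
Via Organism 1: 801200 × 0.1 × 0.11 × 0.11 × 0.08 = 77.55616 kcal/m²
Total at Organism 16: 108.37296 + 77.55616 = 185.92912 kcal/m²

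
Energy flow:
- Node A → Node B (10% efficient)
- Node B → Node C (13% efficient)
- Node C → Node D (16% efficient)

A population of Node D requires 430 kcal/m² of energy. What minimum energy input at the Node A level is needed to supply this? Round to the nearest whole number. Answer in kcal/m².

206731 kcal/m²

Cumulative transfer efficiency: 0.1 × 0.13 × 0.16 = 0.00208
Node A energy = 430 / 0.00208 = 206731 kcal/m²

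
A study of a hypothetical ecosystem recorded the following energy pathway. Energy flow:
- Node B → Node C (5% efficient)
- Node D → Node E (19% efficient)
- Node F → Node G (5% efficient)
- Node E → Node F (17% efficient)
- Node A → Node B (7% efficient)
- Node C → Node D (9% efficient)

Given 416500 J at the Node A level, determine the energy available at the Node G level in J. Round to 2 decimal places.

Node B: 416500 × 0.07 = 29155 J
Node C: 29155 × 0.05 = 1457.75 J
Node D: 1457.75 × 0.09 = 131.1975 J
Node E: 131.1975 × 0.19 = 24.927525 J
Node F: 24.927525 × 0.17 = 4.23767925 J
Node G: 4.23767925 × 0.05 = 0.2118839625 J

0.21 J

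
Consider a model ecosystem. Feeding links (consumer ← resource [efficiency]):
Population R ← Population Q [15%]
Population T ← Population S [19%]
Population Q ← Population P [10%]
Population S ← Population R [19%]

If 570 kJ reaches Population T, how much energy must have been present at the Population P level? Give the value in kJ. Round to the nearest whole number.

Cumulative transfer efficiency: 0.1 × 0.15 × 0.19 × 0.19 = 0.0005415
Population P energy = 570 / 0.0005415 = 1052632 kJ

1052632 kJ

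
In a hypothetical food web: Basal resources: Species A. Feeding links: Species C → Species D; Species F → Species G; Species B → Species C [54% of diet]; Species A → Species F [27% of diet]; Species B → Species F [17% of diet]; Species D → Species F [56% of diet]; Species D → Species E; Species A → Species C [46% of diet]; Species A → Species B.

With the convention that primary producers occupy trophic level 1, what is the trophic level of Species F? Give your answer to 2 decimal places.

Species B: 1 + 1 = 2
Species C: 1 + (0.54×2 + 0.46×1) = 2.54
Species D: 1 + 2.54 = 3.54
Species E: 1 + 3.54 = 4.54
Species F: 1 + (0.56×3.54 + 0.17×2 + 0.27×1) = 3.5924
Species G: 1 + 3.5924 = 4.5924

3.59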